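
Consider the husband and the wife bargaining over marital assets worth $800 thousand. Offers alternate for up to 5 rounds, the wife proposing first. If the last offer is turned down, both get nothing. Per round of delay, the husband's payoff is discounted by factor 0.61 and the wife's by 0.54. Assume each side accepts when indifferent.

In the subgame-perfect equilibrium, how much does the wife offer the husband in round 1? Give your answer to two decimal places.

298.42

Round 5 (the wife proposes): rejection yields 0 for the husband; the wife offers 0 and keeps 800.
Round 4 (the husband proposes): the wife can get 800 next round, worth 0.54 × 800 = 432 now, so the husband offers 432, keeping 368.
Round 3 (the wife proposes): the husband can get 368 next round, worth 0.61 × 368 = 224.48 now; the wife offers that and keeps 575.52.
Round 2 (the husband proposes): the wife can get 575.52 next round, worth 0.54 × 575.52 = 310.7808 now, so the husband offers 310.7808, keeping 489.2192.
Round 1 (the wife proposes): the husband can get 489.2192 next round, worth 0.61 × 489.2192 = 298.423712 now. The wife offers 298.423712 and keeps 800 − 298.423712 = 501.576288.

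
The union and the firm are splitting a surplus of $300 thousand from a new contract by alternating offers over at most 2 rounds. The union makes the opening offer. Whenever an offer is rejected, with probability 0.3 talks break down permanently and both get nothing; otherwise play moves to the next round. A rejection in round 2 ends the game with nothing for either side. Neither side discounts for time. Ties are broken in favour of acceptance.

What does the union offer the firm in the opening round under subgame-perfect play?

Round 2 (the firm proposes): the union will accept anything ≥ 0, so the firm offers 0 and keeps 300.
Round 1 (the union proposes): rejecting gives the firm an expected 0.7 × 300 = 210; the union offers that and keeps 90.

210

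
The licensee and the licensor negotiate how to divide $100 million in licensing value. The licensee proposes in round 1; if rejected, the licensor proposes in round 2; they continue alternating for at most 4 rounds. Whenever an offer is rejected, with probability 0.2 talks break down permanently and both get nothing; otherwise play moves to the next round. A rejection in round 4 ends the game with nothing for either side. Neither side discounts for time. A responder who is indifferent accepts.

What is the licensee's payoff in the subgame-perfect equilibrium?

Round 4 (the licensor proposes): rejection yields 0 for the licensee; the licensor offers 0 and keeps 100.
Round 3 (the licensee proposes): rejecting gives the licensor an expected 0.8 × 100 = 80. The licensee offers 80 and keeps 100 − 80 = 20.
Round 2 (the licensor proposes): rejecting gives the licensee an expected 0.8 × 20 = 16; the licensor offers that and keeps 84.
Round 1 (the licensee proposes): rejecting gives the licensor an expected 0.8 × 84 = 67.2; the licensee offers that and keeps 32.8.

32.8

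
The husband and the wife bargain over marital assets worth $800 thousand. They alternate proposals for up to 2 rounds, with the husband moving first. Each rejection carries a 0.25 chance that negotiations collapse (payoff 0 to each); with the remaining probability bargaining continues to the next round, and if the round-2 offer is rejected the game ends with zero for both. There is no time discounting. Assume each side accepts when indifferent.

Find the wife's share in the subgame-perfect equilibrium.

By backward induction:
Round 2 (the wife proposes): rejection yields 0 for the husband; the wife offers 0 and keeps 800.
Round 1 (the husband proposes): rejecting gives the wife an expected 0.75 × 800 = 600, so the husband offers 600, keeping 200.

600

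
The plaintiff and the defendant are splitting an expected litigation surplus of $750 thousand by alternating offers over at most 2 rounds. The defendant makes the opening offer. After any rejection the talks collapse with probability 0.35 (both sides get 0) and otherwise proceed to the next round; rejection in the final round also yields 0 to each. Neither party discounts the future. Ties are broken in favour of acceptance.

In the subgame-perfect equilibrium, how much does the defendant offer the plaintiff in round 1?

Round 2 (the plaintiff proposes): rejection yields 0 for the defendant; the plaintiff offers 0 and keeps 750.
Round 1 (the defendant proposes): rejecting gives the plaintiff an expected 0.65 × 750 = 487.5. The defendant offers 487.5 and keeps 750 − 487.5 = 262.5.

487.5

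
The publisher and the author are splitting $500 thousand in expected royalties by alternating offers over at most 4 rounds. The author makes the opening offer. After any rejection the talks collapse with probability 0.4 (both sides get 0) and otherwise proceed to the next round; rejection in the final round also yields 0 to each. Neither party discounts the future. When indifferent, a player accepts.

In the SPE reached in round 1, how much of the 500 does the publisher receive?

228

By backward induction:
Round 4 (the publisher proposes): the author will accept anything ≥ 0, so the publisher offers 0 and keeps 500.
Round 3 (the author proposes): rejecting gives the publisher an expected 0.6 × 500 = 300. The author offers 300 and keeps 500 − 300 = 200.
Round 2 (the publisher proposes): rejecting gives the author an expected 0.6 × 200 = 120. The publisher offers 120 and keeps 500 − 120 = 380.
Round 1 (the author proposes): rejecting gives the publisher an expected 0.6 × 380 = 228, so the author offers 228, keeping 272.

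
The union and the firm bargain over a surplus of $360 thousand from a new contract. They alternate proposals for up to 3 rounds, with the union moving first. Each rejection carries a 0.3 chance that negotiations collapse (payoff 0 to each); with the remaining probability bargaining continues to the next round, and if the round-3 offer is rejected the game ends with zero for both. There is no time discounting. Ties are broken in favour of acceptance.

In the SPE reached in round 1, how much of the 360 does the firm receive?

Round 3 (the union proposes): rejection yields 0 for the firm; the union offers 0 and keeps 360.
Round 2 (the firm proposes): rejecting gives the union an expected 0.7 × 360 = 252, so the firm offers 252, keeping 108.
Round 1 (the union proposes): rejecting gives the firm an expected 0.7 × 108 = 75.6; the union offers that and keeps 284.4.

75.6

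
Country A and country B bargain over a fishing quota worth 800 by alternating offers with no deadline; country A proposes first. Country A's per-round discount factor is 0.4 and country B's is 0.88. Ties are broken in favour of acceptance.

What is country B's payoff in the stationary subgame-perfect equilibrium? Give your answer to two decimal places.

651.85

When country A proposes, country B accepts any offer worth at least 0.88 times what country B would get by proposing next round; and vice versa.
This gives x = 800 − 0.88y and y = 800 − 0.4x, where x and y are each side's share when it proposes.
Hence (1 − 0.88·0.4)x = 800(1 − 0.88), i.e. 0.648·x = 96.
x ≈ 148.1481; country B's share is 800 − x ≈ 651.8519.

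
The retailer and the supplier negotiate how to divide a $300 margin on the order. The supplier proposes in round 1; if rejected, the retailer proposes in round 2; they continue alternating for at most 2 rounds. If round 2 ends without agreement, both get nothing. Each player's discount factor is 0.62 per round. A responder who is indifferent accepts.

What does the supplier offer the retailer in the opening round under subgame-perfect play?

Solve by backward induction from round 2.
Round 2 (the retailer proposes): the supplier will accept anything ≥ 0, so the retailer offers 0 and keeps 300.
Round 1 (the supplier proposes): the retailer can get 300 next round, worth 0.62 × 300 = 186 now. The supplier offers 186 and keeps 300 − 186 = 114.

186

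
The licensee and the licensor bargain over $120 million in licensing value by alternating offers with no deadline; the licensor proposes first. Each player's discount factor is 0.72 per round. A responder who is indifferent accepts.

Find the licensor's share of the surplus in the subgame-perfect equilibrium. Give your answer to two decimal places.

69.77

In a stationary SPE each proposer offers the other exactly their discounted continuation value.
If the licensor keeps x when proposing and the licensee keeps y when proposing, then x = 120 − 0.72y and y = 120 − 0.72x.
Solving: x = 120(1 − 0.72) / (1 − 0.72·0.72) = 33.6 / 0.4816 ≈ 69.7674.
The licensee gets 120 − 69.7674 ≈ 50.2326.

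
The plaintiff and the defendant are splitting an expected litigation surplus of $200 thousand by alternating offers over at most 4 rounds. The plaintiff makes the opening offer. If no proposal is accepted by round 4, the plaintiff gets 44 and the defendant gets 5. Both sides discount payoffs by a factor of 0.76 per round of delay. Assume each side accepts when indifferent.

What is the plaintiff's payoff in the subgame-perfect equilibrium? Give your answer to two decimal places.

95.04

Round 4 (the defendant proposes): the plaintiff gets 44 if talks fail, so the defendant offers 44 and keeps 156.
Round 3 (the plaintiff proposes): the defendant can get 156 next round, worth 0.76 × 156 = 118.56 now, so the plaintiff offers 118.56, keeping 81.44.
Round 2 (the defendant proposes): the plaintiff can get 81.44 next round, worth 0.76 × 81.44 = 61.8944 now; the defendant offers that and keeps 138.1056.
Round 1 (the plaintiff proposes): the defendant can get 138.1056 next round, worth 0.76 × 138.1056 = 104.960256 now. The plaintiff offers 104.960256 and keeps 200 − 104.960256 = 95.039744.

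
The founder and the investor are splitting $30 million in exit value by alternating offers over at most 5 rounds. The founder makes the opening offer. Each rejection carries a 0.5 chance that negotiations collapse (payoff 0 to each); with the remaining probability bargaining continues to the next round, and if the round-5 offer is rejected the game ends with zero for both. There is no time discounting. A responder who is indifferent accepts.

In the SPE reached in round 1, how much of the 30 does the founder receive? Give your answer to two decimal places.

20.63

Round 5 (the founder proposes): rejection yields 0 for the investor; the founder offers 0 and keeps 30.
Round 4 (the investor proposes): rejecting gives the founder an expected 0.5 × 30 = 15. The investor offers 15 and keeps 30 − 15 = 15.
Round 3 (the founder proposes): rejecting gives the investor an expected 0.5 × 15 = 7.5. The founder offers 7.5 and keeps 30 − 7.5 = 22.5.
Round 2 (the investor proposes): rejecting gives the founder an expected 0.5 × 22.5 = 11.25; the investor offers that and keeps 18.75.
Round 1 (the founder proposes): rejecting gives the investor an expected 0.5 × 18.75 = 9.375, so the founder offers 9.375, keeping 20.625.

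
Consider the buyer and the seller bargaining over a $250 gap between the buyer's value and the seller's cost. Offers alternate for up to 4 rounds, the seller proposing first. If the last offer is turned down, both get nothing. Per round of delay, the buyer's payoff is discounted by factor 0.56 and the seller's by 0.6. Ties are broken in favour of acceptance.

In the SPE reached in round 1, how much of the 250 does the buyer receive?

Round 4 (the buyer proposes): rejection yields 0 for the seller; the buyer offers 0 and keeps 250.
Round 3 (the seller proposes): the buyer can get 250 next round, worth 0.56 × 250 = 140 now. The seller offers 140 and keeps 250 − 140 = 110.
Round 2 (the buyer proposes): the seller can get 110 next round, worth 0.6 × 110 = 66 now; the buyer offers that and keeps 184.
Round 1 (the seller proposes): the buyer can get 184 next round, worth 0.56 × 184 = 103.04 now; the seller offers that and keeps 146.96.

103.04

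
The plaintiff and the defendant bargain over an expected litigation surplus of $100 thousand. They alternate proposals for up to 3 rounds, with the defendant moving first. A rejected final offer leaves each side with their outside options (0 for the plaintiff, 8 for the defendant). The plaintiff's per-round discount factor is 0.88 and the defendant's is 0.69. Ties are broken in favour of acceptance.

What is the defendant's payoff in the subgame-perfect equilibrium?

72.72

Round 3 (the defendant proposes): the plaintiff will accept anything ≥ 0, so the defendant offers 0 and keeps 100.
Round 2 (the plaintiff proposes): the defendant can get 100 next round, worth 0.69 × 100 = 69 now, so the plaintiff offers 69, keeping 31.
Round 1 (the defendant proposes): the plaintiff can get 31 next round, worth 0.88 × 31 = 27.28 now; the defendant offers that and keeps 72.72.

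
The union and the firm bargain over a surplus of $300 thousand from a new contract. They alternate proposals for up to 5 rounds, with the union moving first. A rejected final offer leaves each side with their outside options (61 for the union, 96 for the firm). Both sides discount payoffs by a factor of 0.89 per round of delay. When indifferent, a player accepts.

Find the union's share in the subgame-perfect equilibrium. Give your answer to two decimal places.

Round 5 (the union proposes): the firm gets 96 if talks fail, so the union offers 96 and keeps 204.
Round 4 (the firm proposes): the union can get 204 next round, worth 0.89 × 204 = 181.56 now, so the firm offers 181.56, keeping 118.44.
Round 3 (the union proposes): the firm can get 118.44 next round, worth 0.89 × 118.44 = 105.4116 now. The union offers 105.4116 and keeps 300 − 105.4116 = 194.5884.
Round 2 (the firm proposes): the union can get 194.5884 next round, worth 0.89 × 194.5884 = 173.183676 now. The firm offers 173.183676 and keeps 300 − 173.183676 = 126.816324.
Round 1 (the union proposes): the firm can get 126.816324 next round, worth 0.89 × 126.816324 = 112.86652836 now. The union offers 112.86652836 and keeps 300 − 112.86652836 = 187.13347164.

187.13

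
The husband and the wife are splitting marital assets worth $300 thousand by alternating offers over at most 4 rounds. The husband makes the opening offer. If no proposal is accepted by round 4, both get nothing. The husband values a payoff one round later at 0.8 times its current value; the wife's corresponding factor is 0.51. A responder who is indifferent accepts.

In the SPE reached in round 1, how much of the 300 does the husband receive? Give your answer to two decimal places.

Round 4 (the wife proposes): the husband will accept anything ≥ 0, so the wife offers 0 and keeps 300.
Round 3 (the husband proposes): the wife can get 300 next round, worth 0.51 × 300 = 153 now; the husband offers that and keeps 147.
Round 2 (the wife proposes): the husband can get 147 next round, worth 0.8 × 147 = 117.6 now. The wife offers 117.6 and keeps 300 − 117.6 = 182.4.
Round 1 (the husband proposes): the wife can get 182.4 next round, worth 0.51 × 182.4 = 93.024 now; the husband offers that and keeps 206.976.

206.98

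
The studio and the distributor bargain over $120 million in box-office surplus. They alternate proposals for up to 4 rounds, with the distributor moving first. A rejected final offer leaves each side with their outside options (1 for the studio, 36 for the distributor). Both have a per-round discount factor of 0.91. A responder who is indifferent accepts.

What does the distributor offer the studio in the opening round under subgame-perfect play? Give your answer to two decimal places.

73.13

Round 4 (the studio proposes): the distributor gets 36 if talks fail, so the studio offers 36 and keeps 84.
Round 3 (the distributor proposes): the studio can get 84 next round, worth 0.91 × 84 = 76.44 now; the distributor offers that and keeps 43.56.
Round 2 (the studio proposes): the distributor can get 43.56 next round, worth 0.91 × 43.56 = 39.6396 now, so the studio offers 39.6396, keeping 80.3604.
Round 1 (the distributor proposes): the studio can get 80.3604 next round, worth 0.91 × 80.3604 = 73.127964 now; the distributor offers that and keeps 46.872036.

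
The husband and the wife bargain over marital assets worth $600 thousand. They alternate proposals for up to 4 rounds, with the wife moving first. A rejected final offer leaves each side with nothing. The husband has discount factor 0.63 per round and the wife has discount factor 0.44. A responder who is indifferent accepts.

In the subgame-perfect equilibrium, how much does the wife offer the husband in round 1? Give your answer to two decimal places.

Round 4 (the husband proposes): the wife will accept anything ≥ 0, so the husband offers 0 and keeps 600.
Round 3 (the wife proposes): the husband can get 600 next round, worth 0.63 × 600 = 378 now; the wife offers that and keeps 222.
Round 2 (the husband proposes): the wife can get 222 next round, worth 0.44 × 222 = 97.68 now; the husband offers that and keeps 502.32.
Round 1 (the wife proposes): the husband can get 502.32 next round, worth 0.63 × 502.32 = 316.4616 now. The wife offers 316.4616 and keeps 600 − 316.4616 = 283.5384.

316.46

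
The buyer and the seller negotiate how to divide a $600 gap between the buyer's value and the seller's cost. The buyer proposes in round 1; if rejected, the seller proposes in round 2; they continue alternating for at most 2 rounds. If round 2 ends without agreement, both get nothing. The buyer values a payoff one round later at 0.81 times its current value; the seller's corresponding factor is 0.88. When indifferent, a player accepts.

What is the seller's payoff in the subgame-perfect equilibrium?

528

Work backward from the last round.
Round 2 (the seller proposes): rejection yields 0 for the buyer; the seller offers 0 and keeps 600.
Round 1 (the buyer proposes): the seller can get 600 next round, worth 0.88 × 600 = 528 now. The buyer offers 528 and keeps 600 − 528 = 72.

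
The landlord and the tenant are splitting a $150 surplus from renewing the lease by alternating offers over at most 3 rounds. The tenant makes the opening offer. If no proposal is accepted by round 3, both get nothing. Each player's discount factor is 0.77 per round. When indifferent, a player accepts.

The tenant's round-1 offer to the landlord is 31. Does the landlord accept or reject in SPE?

Accept

Round 3 (the tenant proposes): the landlord will accept anything ≥ 0, so the tenant offers 0 and keeps 150.
Round 2 (the landlord proposes): the tenant can get 150 next round, worth 0.77 × 150 = 115.5 now; the landlord offers that and keeps 34.5.
So by rejecting in round 1, the landlord gets 34.5 next round, worth 0.77 × 34.5 = 26.565 now.
Offer 31 ≥ 26.565, so the landlord accepts.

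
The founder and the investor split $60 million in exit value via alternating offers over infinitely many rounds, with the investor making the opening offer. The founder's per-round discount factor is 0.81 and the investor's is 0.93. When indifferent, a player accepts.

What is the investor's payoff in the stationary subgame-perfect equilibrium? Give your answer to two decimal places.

When the investor proposes, the founder accepts any offer worth at least 0.81 times what the founder would get by proposing next round; and vice versa.
This gives x = 60 − 0.81y and y = 60 − 0.93x, where x and y are each side's share when it proposes.
Hence (1 − 0.81·0.93)x = 60(1 − 0.81), i.e. 0.2467·x = 11.4.
x ≈ 46.2100; the founder's share is 60 − x ≈ 13.7900.

46.21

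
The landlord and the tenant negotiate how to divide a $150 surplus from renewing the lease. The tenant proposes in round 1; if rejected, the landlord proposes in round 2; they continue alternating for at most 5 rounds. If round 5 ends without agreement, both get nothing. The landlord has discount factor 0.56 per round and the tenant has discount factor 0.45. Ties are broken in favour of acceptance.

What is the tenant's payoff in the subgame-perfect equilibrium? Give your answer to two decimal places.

92.16

Work backward from the last round.
Round 5 (the tenant proposes): the landlord will accept anything ≥ 0, so the tenant offers 0 and keeps 150.
Round 4 (the landlord proposes): the tenant can get 150 next round, worth 0.45 × 150 = 67.5 now. The landlord offers 67.5 and keeps 150 − 67.5 = 82.5.
Round 3 (the tenant proposes): the landlord can get 82.5 next round, worth 0.56 × 82.5 = 46.2 now, so the tenant offers 46.2, keeping 103.8.
Round 2 (the landlord proposes): the tenant can get 103.8 next round, worth 0.45 × 103.8 = 46.71 now; the landlord offers that and keeps 103.29.
Round 1 (the tenant proposes): the landlord can get 103.29 next round, worth 0.56 × 103.29 = 57.8424 now, so the tenant offers 57.8424, keeping 92.1576.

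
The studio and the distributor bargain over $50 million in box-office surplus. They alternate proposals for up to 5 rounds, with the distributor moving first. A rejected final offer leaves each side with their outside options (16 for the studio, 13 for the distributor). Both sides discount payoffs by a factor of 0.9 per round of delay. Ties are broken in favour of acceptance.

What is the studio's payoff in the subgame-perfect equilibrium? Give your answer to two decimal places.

Round 5 (the distributor proposes): the studio gets 16 if talks fail, so the distributor offers 16 and keeps 34.
Round 4 (the studio proposes): the distributor can get 34 next round, worth 0.9 × 34 = 30.6 now; the studio offers that and keeps 19.4.
Round 3 (the distributor proposes): the studio can get 19.4 next round, worth 0.9 × 19.4 = 17.46 now, so the distributor offers 17.46, keeping 32.54.
Round 2 (the studio proposes): the distributor can get 32.54 next round, worth 0.9 × 32.54 = 29.286 now; the studio offers that and keeps 20.714.
Round 1 (the distributor proposes): the studio can get 20.714 next round, worth 0.9 × 20.714 = 18.6426 now. The distributor offers 18.6426 and keeps 50 − 18.6426 = 31.3574.

18.64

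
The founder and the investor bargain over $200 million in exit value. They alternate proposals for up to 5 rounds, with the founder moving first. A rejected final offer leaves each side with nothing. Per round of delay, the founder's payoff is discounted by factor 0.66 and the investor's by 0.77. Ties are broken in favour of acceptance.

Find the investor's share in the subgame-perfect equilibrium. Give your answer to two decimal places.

Round 5 (the founder proposes): the investor will accept anything ≥ 0, so the founder offers 0 and keeps 200.
Round 4 (the investor proposes): the founder can get 200 next round, worth 0.66 × 200 = 132 now, so the investor offers 132, keeping 68.
Round 3 (the founder proposes): the investor can get 68 next round, worth 0.77 × 68 = 52.36 now. The founder offers 52.36 and keeps 200 − 52.36 = 147.64.
Round 2 (the investor proposes): the founder can get 147.64 next round, worth 0.66 × 147.64 = 97.4424 now. The investor offers 97.4424 and keeps 200 − 97.4424 = 102.5576.
Round 1 (the founder proposes): the investor can get 102.5576 next round, worth 0.77 × 102.5576 = 78.969352 now. The founder offers 78.969352 and keeps 200 − 78.969352 = 121.030648.

78.97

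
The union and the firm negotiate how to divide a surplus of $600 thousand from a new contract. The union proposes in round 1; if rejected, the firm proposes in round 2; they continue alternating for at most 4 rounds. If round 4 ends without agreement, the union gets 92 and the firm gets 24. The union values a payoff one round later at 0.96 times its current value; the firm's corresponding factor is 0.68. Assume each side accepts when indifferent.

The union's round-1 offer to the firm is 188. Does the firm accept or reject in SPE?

Round 4 (the firm proposes): the union gets 92 if talks fail, so the firm offers 92 and keeps 508.
Round 3 (the union proposes): the firm can get 508 next round, worth 0.68 × 508 = 345.44 now; the union offers that and keeps 254.56.
Round 2 (the firm proposes): the union can get 254.56 next round, worth 0.96 × 254.56 = 244.3776 now, so the firm offers 244.3776, keeping 355.6224.
So by rejecting in round 1, the firm gets 355.6224 next round, worth 0.68 × 355.6224 = 241.823232 now.
Offer 188 < 241.823232, so the firm rejects.

Reject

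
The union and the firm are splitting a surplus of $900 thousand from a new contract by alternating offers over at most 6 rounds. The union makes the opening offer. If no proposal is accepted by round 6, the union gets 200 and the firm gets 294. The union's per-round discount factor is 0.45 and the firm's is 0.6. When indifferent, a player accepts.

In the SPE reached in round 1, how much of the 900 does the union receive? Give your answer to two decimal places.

492.19

Round 6 (the firm proposes): the union gets 200 if talks fail, so the firm offers 200 and keeps 700.
Round 5 (the union proposes): the firm can get 700 next round, worth 0.6 × 700 = 420 now, so the union offers 420, keeping 480.
Round 4 (the firm proposes): the union can get 480 next round, worth 0.45 × 480 = 216 now. The firm offers 216 and keeps 900 − 216 = 684.
Round 3 (the union proposes): the firm can get 684 next round, worth 0.6 × 684 = 410.4 now; the union offers that and keeps 489.6.
Round 2 (the firm proposes): the union can get 489.6 next round, worth 0.45 × 489.6 = 220.32 now, so the firm offers 220.32, keeping 679.68.
Round 1 (the union proposes): the firm can get 679.68 next round, worth 0.6 × 679.68 = 407.808 now. The union offers 407.808 and keeps 900 − 407.808 = 492.192.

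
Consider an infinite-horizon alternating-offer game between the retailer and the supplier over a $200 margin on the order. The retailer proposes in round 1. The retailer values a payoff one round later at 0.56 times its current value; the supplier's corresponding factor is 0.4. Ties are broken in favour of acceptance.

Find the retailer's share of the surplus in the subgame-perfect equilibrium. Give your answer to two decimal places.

154.64

When the retailer proposes, the supplier accepts any offer worth at least 0.4 times what the supplier would get by proposing next round; and vice versa.
This gives x = 200 − 0.4y and y = 200 − 0.56x, where x and y are each side's share when it proposes.
Hence (1 − 0.4·0.56)x = 200(1 − 0.4), i.e. 0.776·x = 120.
x ≈ 154.6392; the supplier's share is 200 − x ≈ 45.3608.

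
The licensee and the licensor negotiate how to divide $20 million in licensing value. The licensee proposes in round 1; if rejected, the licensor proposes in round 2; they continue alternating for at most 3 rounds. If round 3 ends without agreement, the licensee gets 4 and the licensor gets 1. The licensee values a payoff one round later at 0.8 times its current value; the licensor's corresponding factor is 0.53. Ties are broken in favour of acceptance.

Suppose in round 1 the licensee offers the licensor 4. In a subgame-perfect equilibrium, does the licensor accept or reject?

Accept

Round 3 (the licensee proposes): the licensor gets 1 if talks fail, so the licensee offers 1 and keeps 19.
Round 2 (the licensor proposes): the licensee can get 19 next round, worth 0.8 × 19 = 15.2 now; the licensor offers that and keeps 4.8.
So by rejecting in round 1, the licensor gets 4.8 next round, worth 0.53 × 4.8 = 2.544 now.
Offer 4 ≥ 2.544, so the licensor accepts.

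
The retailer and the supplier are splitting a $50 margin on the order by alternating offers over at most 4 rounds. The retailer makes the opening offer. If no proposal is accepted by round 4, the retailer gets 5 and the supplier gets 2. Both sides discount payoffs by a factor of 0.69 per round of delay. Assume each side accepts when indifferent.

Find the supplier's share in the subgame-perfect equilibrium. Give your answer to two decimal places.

Round 4 (the supplier proposes): the retailer gets 5 if talks fail, so the supplier offers 5 and keeps 45.
Round 3 (the retailer proposes): the supplier can get 45 next round, worth 0.69 × 45 = 31.05 now; the retailer offers that and keeps 18.95.
Round 2 (the supplier proposes): the retailer can get 18.95 next round, worth 0.69 × 18.95 = 13.0755 now. The supplier offers 13.0755 and keeps 50 − 13.0755 = 36.9245.
Round 1 (the retailer proposes): the supplier can get 36.9245 next round, worth 0.69 × 36.9245 = 25.477905 now; the retailer offers that and keeps 24.522095.

25.48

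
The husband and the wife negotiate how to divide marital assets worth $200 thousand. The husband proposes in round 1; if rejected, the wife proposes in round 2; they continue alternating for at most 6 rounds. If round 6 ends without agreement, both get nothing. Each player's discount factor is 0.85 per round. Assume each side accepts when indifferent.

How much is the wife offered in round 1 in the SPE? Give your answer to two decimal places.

132.66

Solve by backward induction from round 6.
Round 6 (the wife proposes): rejection yields 0 for the husband; the wife offers 0 and keeps 200.
Round 5 (the husband proposes): the wife can get 200 next round, worth 0.85 × 200 = 170 now, so the husband offers 170, keeping 30.
Round 4 (the wife proposes): the husband can get 30 next round, worth 0.85 × 30 = 25.5 now; the wife offers that and keeps 174.5.
Round 3 (the husband proposes): the wife can get 174.5 next round, worth 0.85 × 174.5 = 148.325 now, so the husband offers 148.325, keeping 51.675.
Round 2 (the wife proposes): the husband can get 51.675 next round, worth 0.85 × 51.675 = 43.92375 now. The wife offers 43.92375 and keeps 200 − 43.92375 = 156.07625.
Round 1 (the husband proposes): the wife can get 156.07625 next round, worth 0.85 × 156.07625 = 132.6648125 now. The husband offers 132.6648125 and keeps 200 − 132.6648125 = 67.3351875.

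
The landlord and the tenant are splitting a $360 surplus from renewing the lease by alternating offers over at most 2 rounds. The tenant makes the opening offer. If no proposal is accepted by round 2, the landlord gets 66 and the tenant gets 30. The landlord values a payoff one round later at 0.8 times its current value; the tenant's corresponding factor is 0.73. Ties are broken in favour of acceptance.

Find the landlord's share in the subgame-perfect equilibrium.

Round 2 (the landlord proposes): the tenant gets 30 if talks fail, so the landlord offers 30 and keeps 330.
Round 1 (the tenant proposes): the landlord can get 330 next round, worth 0.8 × 330 = 264 now; the tenant offers that and keeps 96.

264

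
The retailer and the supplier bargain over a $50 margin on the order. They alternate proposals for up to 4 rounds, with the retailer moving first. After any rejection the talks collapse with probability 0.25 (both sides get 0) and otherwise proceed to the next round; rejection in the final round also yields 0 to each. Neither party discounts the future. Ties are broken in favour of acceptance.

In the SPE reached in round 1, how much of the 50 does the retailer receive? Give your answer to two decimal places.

Round 4 (the supplier proposes): rejection yields 0 for the retailer; the supplier offers 0 and keeps 50.
Round 3 (the retailer proposes): rejecting gives the supplier an expected 0.75 × 50 = 37.5; the retailer offers that and keeps 12.5.
Round 2 (the supplier proposes): rejecting gives the retailer an expected 0.75 × 12.5 = 9.375, so the supplier offers 9.375, keeping 40.625.
Round 1 (the retailer proposes): rejecting gives the supplier an expected 0.75 × 40.625 = 30.46875, so the retailer offers 30.46875, keeping 19.53125.

19.53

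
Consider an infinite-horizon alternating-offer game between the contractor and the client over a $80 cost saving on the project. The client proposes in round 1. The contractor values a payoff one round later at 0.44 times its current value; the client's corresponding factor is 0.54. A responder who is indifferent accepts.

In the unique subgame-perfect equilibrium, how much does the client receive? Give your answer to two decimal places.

In a stationary SPE each proposer offers the other exactly their discounted continuation value.
If the client keeps x when proposing and the contractor keeps y when proposing, then x = 80 − 0.44y and y = 80 − 0.54x.
Solving: x = 80(1 − 0.44) / (1 − 0.54·0.44) = 44.8 / 0.7624 ≈ 58.7618.
The contractor gets 80 − 58.7618 ≈ 21.2382.

58.76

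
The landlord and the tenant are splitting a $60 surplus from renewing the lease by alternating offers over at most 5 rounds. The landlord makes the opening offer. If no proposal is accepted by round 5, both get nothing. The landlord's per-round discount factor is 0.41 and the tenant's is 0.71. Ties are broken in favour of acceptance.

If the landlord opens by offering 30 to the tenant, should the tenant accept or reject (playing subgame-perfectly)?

Reject

Round 5 (the landlord proposes): rejection yields 0 for the tenant; the landlord offers 0 and keeps 60.
Round 4 (the tenant proposes): the landlord can get 60 next round, worth 0.41 × 60 = 24.6 now, so the tenant offers 24.6, keeping 35.4.
Round 3 (the landlord proposes): the tenant can get 35.4 next round, worth 0.71 × 35.4 = 25.134 now. The landlord offers 25.134 and keeps 60 − 25.134 = 34.866.
Round 2 (the tenant proposes): the landlord can get 34.866 next round, worth 0.41 × 34.866 = 14.29506 now. The tenant offers 14.29506 and keeps 60 − 14.29506 = 45.70494.
So by rejecting in round 1, the tenant gets 45.70494 next round, worth 0.71 × 45.70494 = 32.4505074 now.
Offer 30 < 32.4505074, so the tenant rejects.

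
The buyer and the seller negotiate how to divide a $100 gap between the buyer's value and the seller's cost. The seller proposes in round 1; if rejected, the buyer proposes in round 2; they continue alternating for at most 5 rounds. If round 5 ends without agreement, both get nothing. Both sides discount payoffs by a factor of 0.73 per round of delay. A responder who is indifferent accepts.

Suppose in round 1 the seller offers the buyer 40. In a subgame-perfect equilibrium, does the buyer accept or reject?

Accept

Work out the buyer's continuation value if the offer is rejected.
Round 5 (the seller proposes): rejection yields 0 for the buyer; the seller offers 0 and keeps 100.
Round 4 (the buyer proposes): the seller can get 100 next round, worth 0.73 × 100 = 73 now, so the buyer offers 73, keeping 27.
Round 3 (the seller proposes): the buyer can get 27 next round, worth 0.73 × 27 = 19.71 now, so the seller offers 19.71, keeping 80.29.
Round 2 (the buyer proposes): the seller can get 80.29 next round, worth 0.73 × 80.29 = 58.6117 now; the buyer offers that and keeps 41.3883.
So by rejecting in round 1, the buyer gets 41.3883 next round, worth 0.73 × 41.3883 = 30.213459 now.
Offer 40 ≥ 30.213459, so the buyer accepts.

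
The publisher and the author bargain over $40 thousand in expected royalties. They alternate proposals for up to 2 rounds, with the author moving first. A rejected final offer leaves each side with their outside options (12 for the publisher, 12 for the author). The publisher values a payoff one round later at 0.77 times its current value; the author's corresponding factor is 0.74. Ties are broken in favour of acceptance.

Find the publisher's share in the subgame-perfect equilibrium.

Round 2 (the publisher proposes): the author gets 12 if talks fail, so the publisher offers 12 and keeps 28.
Round 1 (the author proposes): the publisher can get 28 next round, worth 0.77 × 28 = 21.56 now; the author offers that and keeps 18.44.

21.56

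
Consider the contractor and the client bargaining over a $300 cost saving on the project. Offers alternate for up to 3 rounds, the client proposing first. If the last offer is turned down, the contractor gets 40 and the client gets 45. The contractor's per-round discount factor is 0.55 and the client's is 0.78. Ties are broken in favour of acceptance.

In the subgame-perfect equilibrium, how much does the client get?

Round 3 (the client proposes): the contractor gets 40 if talks fail, so the client offers 40 and keeps 260.
Round 2 (the contractor proposes): the client can get 260 next round, worth 0.78 × 260 = 202.8 now. The contractor offers 202.8 and keeps 300 − 202.8 = 97.2.
Round 1 (the client proposes): the contractor can get 97.2 next round, worth 0.55 × 97.2 = 53.46 now. The client offers 53.46 and keeps 300 − 53.46 = 246.54.

246.54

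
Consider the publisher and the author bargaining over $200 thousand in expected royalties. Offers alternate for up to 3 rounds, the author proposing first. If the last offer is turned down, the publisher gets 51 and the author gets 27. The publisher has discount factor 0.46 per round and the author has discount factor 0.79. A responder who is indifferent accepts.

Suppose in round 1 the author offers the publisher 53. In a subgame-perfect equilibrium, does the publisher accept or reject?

Round 3 (the author proposes): the publisher gets 51 if talks fail, so the author offers 51 and keeps 149.
Round 2 (the publisher proposes): the author can get 149 next round, worth 0.79 × 149 = 117.71 now; the publisher offers that and keeps 82.29.
So by rejecting in round 1, the publisher gets 82.29 next round, worth 0.46 × 82.29 = 37.8534 now.
Offer 53 ≥ 37.8534, so the publisher accepts.

Accept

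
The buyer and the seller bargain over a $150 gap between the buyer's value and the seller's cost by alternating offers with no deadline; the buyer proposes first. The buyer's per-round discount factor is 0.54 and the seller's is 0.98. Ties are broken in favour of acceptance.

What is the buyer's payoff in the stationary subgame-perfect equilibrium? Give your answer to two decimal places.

When the buyer proposes, the seller accepts any offer worth at least 0.98 times what the seller would get by proposing next round; and vice versa.
This gives x = 150 − 0.98y and y = 150 − 0.54x, where x and y are each side's share when it proposes.
Hence (1 − 0.98·0.54)x = 150(1 − 0.98), i.e. 0.4708·x = 3.
x ≈ 6.3721; the seller's share is 150 − x ≈ 143.6279.

6.37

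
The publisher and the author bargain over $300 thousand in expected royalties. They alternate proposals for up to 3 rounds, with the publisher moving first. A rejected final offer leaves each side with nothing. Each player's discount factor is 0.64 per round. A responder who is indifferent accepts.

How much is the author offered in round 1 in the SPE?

Solve by backward induction from round 3.
Round 3 (the publisher proposes): the author will accept anything ≥ 0, so the publisher offers 0 and keeps 300.
Round 2 (the author proposes): the publisher can get 300 next round, worth 0.64 × 300 = 192 now; the author offers that and keeps 108.
Round 1 (the publisher proposes): the author can get 108 next round, worth 0.64 × 108 = 69.12 now, so the publisher offers 69.12, keeping 230.88.

69.12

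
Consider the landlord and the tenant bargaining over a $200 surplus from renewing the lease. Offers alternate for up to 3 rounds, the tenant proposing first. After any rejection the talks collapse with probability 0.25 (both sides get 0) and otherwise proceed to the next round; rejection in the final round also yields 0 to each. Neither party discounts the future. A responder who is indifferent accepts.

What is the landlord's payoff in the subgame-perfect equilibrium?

By backward induction:
Round 3 (the tenant proposes): rejection yields 0 for the landlord; the tenant offers 0 and keeps 200.
Round 2 (the landlord proposes): rejecting gives the tenant an expected 0.75 × 200 = 150, so the landlord offers 150, keeping 50.
Round 1 (the tenant proposes): rejecting gives the landlord an expected 0.75 × 50 = 37.5. The tenant offers 37.5 and keeps 200 − 37.5 = 162.5.

37.5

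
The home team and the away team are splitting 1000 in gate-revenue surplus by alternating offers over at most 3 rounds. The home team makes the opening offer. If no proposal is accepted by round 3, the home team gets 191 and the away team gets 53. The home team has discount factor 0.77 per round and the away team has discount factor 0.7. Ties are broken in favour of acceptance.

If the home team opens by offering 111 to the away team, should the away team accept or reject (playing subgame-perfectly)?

Work out the away team's continuation value if the offer is rejected.
Round 3 (the home team proposes): the away team gets 53 if talks fail, so the home team offers 53 and keeps 947.
Round 2 (the away team proposes): the home team can get 947 next round, worth 0.77 × 947 = 729.19 now, so the away team offers 729.19, keeping 270.81.
So by rejecting in round 1, the away team gets 270.81 next round, worth 0.7 × 270.81 = 189.567 now.
Offer 111 < 189.567, so the away team rejects.

Reject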